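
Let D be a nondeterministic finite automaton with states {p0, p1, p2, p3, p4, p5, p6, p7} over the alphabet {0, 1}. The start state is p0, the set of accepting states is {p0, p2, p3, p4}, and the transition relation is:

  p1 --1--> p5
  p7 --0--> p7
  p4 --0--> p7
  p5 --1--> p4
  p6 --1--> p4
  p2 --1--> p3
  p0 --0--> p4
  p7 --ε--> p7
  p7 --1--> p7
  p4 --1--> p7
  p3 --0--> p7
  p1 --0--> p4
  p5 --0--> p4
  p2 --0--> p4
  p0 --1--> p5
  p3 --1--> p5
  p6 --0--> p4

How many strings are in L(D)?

The useful subgraph on states {p0, p4, p5} is acyclic, so L(D) is finite; the longest accepting path visits 3 useful states, giving maximum string length 2.
Counting accepting paths from p0 by length: 1 of length 0, 1 of length 1, 2 of length 2. Total 4.

4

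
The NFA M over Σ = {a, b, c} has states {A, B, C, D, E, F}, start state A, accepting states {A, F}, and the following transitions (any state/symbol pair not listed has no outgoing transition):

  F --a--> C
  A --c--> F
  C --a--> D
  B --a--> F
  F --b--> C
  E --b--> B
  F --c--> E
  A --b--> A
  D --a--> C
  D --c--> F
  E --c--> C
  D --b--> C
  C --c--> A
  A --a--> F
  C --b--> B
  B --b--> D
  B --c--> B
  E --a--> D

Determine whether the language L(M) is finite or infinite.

State A is reachable from the start and can reach an accepting state, and it lies on the cycle A → A.
Traversing that cycle any number of times yields accepted strings of unbounded length, so the language is infinite.

infinite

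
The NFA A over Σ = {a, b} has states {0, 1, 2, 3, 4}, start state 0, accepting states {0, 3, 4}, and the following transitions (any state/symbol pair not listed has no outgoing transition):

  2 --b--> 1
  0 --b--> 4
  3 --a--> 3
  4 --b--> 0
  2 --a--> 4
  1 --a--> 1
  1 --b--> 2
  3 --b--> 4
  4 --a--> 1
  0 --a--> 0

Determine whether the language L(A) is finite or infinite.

infinite

State 0 is reachable from the start and can reach an accepting state, and it lies on the cycle 0 → 0.
Traversing that cycle any number of times yields accepted strings of unbounded length, so the language is infinite.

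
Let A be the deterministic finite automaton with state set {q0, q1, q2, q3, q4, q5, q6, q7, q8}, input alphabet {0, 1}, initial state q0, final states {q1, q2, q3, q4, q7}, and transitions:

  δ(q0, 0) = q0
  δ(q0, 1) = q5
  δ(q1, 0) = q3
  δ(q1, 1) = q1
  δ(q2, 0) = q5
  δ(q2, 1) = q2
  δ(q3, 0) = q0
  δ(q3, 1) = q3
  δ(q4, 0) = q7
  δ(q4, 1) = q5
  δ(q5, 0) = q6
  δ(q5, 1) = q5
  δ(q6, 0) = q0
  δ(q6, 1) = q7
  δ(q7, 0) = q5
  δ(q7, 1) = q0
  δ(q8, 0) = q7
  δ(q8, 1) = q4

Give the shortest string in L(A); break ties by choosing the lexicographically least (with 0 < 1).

101

A breadth-first search from q0 reaches an accepting state first via the path q0 → q5 → q6 → q7 on input 101.
No string of length < 3 is accepted (BFS exhausts all shorter strings without reaching an accepting state), and 101 is the lexicographically least accepting string of length 3.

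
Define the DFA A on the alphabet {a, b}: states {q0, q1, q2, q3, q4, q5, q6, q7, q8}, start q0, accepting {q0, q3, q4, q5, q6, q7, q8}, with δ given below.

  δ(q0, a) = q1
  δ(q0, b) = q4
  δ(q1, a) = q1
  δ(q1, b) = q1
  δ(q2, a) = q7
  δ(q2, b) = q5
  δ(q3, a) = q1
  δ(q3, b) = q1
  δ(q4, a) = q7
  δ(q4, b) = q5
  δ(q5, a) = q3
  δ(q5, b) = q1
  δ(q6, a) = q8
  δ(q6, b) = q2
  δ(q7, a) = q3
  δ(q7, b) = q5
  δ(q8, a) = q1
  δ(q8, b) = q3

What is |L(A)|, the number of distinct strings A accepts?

The useful subgraph on states {q0, q3, q4, q5, q7} is acyclic, so L(A) is finite; the longest accepting path visits 5 useful states, giving maximum string length 4.
Counting accepting paths from q0 by length: 1 of length 0, 1 of length 1, 2 of length 2, 3 of length 3, 1 of length 4. Total 8.

8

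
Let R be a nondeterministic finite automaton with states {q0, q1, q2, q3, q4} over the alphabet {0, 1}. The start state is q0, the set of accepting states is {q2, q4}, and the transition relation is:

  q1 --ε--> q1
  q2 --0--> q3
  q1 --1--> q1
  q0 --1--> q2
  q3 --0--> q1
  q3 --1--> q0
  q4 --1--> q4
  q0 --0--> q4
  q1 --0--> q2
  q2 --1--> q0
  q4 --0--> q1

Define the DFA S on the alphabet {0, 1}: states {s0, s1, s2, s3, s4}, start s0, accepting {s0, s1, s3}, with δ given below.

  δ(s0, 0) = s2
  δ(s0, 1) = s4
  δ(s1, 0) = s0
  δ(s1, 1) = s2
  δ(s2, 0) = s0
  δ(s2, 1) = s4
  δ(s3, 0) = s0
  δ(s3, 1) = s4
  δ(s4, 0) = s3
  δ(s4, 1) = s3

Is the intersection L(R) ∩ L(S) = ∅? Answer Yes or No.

No

The string 011 is accepted by both R and S.
Hence L(R) ∩ L(S) ≠ ∅.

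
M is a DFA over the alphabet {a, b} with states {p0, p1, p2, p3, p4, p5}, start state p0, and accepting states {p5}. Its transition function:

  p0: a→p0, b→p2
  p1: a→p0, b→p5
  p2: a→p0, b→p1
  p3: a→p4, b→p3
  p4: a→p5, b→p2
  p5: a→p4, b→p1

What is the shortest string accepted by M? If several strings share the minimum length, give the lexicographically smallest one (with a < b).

bbb

A breadth-first search from p0 reaches an accepting state first via the path p0 → p2 → p1 → p5 on input bbb.
No string of length < 3 is accepted (BFS exhausts all shorter strings without reaching an accepting state), and bbb is the lexicographically least accepting string of length 3.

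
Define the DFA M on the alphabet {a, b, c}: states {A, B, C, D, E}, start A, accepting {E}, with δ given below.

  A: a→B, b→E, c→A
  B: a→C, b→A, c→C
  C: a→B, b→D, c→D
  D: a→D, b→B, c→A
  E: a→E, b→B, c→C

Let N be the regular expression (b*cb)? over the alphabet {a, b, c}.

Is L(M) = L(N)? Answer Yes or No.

The string b is accepted by M but rejected by N.
So L(M) ≠ L(N).

No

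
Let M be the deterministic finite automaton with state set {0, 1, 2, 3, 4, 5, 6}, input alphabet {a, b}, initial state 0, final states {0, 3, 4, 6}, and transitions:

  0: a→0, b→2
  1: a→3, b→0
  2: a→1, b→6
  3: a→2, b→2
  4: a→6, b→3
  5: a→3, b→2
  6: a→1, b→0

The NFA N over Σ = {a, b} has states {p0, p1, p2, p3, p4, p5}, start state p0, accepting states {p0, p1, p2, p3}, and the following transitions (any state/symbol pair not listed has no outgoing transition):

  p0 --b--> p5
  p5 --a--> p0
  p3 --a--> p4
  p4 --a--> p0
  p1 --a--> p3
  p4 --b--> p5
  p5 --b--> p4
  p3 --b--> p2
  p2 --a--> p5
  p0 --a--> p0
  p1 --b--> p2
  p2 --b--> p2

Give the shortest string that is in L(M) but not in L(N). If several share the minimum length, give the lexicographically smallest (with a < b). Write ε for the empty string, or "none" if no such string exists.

bb

The string bb is accepted by M but not by N.
No shorter string lies in the difference, and bb is the lexicographically first length-2 string in L(M) \ L(N).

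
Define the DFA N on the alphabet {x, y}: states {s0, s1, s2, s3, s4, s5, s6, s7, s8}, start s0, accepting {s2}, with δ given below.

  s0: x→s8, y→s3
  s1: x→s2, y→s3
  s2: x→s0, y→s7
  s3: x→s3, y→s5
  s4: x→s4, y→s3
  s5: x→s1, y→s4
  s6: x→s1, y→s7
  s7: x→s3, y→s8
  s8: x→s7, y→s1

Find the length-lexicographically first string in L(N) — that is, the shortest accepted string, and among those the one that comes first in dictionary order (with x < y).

xyx

A breadth-first search from s0 reaches an accepting state first via the path s0 → s8 → s1 → s2 on input xyx.
No string of length < 3 is accepted (BFS exhausts all shorter strings without reaching an accepting state), and xyx is the lexicographically least accepting string of length 3.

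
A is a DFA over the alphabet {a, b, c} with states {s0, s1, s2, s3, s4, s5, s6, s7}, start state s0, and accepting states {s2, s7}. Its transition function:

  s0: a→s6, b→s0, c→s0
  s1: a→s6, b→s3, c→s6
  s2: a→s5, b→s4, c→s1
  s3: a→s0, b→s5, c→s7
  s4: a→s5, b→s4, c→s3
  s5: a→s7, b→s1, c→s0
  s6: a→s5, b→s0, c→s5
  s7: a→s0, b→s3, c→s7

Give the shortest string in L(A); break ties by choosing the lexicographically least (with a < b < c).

A breadth-first search from s0 reaches an accepting state first via the path s0 → s6 → s5 → s7 on input aaa.
No string of length < 3 is accepted (BFS exhausts all shorter strings without reaching an accepting state), and aaa is the lexicographically least accepting string of length 3.

aaa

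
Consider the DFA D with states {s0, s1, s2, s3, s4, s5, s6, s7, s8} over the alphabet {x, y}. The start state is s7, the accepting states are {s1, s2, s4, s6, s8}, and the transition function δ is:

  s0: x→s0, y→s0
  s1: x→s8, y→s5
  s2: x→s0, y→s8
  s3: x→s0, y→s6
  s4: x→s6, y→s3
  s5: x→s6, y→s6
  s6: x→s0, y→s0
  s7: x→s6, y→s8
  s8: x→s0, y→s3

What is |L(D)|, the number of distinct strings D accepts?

The useful subgraph on states {s3, s6, s7, s8} is acyclic, so L(D) is finite; the longest accepting path visits 4 useful states, giving maximum string length 3.
Counting accepting paths from s7 by length: 2 of length 1, 1 of length 3. Total 3.

3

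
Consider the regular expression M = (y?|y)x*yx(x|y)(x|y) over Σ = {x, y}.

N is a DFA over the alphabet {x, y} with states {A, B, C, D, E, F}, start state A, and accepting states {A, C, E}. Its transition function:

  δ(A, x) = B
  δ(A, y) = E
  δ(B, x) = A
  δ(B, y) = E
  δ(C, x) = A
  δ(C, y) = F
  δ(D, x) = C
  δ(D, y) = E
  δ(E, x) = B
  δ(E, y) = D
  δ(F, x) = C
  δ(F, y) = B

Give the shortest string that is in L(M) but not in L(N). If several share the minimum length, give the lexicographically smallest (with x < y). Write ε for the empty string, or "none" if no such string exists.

The string yxxx is accepted by M but not by N.
No shorter string lies in the difference, and yxxx is the lexicographically first length-4 string in L(M) \ L(N).

yxxx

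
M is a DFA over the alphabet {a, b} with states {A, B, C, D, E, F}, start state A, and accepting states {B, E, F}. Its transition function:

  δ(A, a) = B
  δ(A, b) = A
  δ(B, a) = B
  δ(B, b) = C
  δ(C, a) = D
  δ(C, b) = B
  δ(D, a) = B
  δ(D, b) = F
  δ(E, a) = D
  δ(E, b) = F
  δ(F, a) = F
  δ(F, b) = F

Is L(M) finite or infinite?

State A is reachable from the start and can reach an accepting state, and it lies on the cycle A → A.
Traversing that cycle any number of times yields accepted strings of unbounded length, so the language is infinite.

infinite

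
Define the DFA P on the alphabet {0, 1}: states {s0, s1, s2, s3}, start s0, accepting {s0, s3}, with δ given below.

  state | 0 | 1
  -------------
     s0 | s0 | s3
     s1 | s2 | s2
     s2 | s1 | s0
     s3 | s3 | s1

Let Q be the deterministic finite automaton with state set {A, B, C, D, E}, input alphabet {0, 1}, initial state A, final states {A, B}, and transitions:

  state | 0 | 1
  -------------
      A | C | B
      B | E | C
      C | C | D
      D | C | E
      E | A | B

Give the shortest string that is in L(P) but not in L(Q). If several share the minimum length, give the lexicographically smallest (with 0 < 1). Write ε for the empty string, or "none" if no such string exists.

0

The string 0 is accepted by P but not by Q.
No shorter string lies in the difference, and 0 is the lexicographically first length-1 string in L(P) \ L(Q).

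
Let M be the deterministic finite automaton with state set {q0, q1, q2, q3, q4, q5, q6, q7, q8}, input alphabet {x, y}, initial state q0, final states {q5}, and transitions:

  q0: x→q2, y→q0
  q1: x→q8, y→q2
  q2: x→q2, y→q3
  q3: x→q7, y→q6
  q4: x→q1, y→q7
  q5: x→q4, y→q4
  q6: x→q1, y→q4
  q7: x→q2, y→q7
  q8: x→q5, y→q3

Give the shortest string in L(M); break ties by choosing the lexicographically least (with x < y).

A breadth-first search from q0 reaches an accepting state first via the path q0 → q2 → q3 → q6 → q1 → q8 → q5 on input xyyxxx.
No string of length < 6 is accepted (BFS exhausts all shorter strings without reaching an accepting state), and xyyxxx is the lexicographically least accepting string of length 6.

xyyxxx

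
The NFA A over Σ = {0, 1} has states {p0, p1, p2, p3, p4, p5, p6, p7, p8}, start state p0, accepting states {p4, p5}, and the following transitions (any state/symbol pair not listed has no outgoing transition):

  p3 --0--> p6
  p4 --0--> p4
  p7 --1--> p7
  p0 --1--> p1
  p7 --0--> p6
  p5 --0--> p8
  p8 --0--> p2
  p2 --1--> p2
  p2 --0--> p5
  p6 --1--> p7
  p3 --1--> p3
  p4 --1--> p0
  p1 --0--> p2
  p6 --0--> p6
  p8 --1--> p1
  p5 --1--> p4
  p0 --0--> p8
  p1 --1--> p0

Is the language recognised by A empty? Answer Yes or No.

The string 000 is accepted: the run p0 → p8 → p2 → p5 ends in the accepting state p5.
Since at least one string is accepted, L(A) is not empty.

No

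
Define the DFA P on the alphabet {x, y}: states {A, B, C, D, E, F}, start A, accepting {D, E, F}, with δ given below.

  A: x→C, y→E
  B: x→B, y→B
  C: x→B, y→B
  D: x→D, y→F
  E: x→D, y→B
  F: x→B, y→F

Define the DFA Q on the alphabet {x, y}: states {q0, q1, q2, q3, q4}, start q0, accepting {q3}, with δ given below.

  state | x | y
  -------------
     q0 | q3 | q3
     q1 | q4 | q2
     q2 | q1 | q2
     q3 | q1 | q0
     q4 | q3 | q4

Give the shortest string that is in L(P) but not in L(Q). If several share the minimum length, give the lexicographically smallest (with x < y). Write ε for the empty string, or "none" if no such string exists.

yx

The string yx is accepted by P but not by Q.
No shorter string lies in the difference, and yx is the lexicographically first length-2 string in L(P) \ L(Q).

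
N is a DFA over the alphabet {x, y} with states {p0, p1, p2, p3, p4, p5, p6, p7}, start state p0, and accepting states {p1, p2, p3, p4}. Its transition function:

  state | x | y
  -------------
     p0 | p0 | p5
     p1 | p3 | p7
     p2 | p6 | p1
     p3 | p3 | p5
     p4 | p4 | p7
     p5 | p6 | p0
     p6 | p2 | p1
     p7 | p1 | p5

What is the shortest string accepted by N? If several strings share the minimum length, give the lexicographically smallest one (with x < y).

A breadth-first search from p0 reaches an accepting state first via the path p0 → p5 → p6 → p2 on input yxx.
No string of length < 3 is accepted (BFS exhausts all shorter strings without reaching an accepting state), and yxx is the lexicographically least accepting string of length 3.

yxx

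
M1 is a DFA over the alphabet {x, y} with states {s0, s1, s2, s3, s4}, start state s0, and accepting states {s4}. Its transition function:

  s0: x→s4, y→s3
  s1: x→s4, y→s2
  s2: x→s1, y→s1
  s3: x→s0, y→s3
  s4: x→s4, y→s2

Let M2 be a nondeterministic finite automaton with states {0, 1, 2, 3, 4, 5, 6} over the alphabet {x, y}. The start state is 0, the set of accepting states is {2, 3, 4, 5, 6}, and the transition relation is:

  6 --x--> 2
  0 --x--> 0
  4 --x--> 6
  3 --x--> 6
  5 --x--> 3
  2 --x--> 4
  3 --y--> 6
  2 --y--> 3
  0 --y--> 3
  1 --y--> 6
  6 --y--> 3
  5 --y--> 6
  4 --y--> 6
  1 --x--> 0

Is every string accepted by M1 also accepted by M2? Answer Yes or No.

No

The string x is in L(M1) but not in L(M2).
So L(M1) ⊄ L(M2).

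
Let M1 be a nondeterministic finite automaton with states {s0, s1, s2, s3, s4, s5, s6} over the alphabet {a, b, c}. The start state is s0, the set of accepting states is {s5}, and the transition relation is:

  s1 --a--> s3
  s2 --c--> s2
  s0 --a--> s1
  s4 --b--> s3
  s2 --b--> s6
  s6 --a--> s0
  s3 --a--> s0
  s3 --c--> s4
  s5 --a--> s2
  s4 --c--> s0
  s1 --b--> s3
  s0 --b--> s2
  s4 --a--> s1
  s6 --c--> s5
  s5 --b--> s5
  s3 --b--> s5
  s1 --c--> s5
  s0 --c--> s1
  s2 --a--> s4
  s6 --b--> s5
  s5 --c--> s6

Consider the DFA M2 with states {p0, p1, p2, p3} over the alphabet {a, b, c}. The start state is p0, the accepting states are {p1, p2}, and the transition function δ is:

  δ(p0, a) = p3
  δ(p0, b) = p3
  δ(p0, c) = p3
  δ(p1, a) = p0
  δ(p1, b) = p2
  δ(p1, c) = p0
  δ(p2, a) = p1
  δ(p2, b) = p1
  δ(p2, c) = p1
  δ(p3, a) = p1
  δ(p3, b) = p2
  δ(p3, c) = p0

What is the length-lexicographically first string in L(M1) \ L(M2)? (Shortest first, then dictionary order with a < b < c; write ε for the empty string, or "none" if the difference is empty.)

ac

The string ac is accepted by M1 but not by M2.
No shorter string lies in the difference, and ac is the lexicographically first length-2 string in L(M1) \ L(M2).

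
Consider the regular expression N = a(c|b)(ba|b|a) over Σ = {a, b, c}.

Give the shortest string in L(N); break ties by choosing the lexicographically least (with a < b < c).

aba

By inspection of the expression, no string of length less than 3 matches, and aba is the lexicographically first match of length 3.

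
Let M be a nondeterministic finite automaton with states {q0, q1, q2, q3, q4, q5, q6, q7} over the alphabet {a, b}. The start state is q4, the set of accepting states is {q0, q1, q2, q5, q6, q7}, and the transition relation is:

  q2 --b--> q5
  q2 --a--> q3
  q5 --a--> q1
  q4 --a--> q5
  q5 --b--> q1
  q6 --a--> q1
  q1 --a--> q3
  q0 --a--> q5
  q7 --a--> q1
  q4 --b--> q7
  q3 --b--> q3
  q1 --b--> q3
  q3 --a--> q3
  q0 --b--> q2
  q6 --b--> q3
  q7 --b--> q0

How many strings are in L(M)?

13

The useful subgraph on states {q0, q1, q2, q4, q5, q7} is acyclic, so L(M) is finite; the longest accepting path visits 6 useful states, giving maximum string length 5.
Counting accepting paths from q4 by length: 2 of length 1, 4 of length 2, 2 of length 3, 3 of length 4, 2 of length 5. Total 13.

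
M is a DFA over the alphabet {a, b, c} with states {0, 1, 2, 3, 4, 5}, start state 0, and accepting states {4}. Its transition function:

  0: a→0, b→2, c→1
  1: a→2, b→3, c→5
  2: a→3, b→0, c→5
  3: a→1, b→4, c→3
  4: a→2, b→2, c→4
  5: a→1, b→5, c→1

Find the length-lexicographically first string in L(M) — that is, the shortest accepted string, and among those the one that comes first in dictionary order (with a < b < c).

A breadth-first search from 0 reaches an accepting state first via the path 0 → 2 → 3 → 4 on input bab.
No string of length < 3 is accepted (BFS exhausts all shorter strings without reaching an accepting state), and bab is the lexicographically least accepting string of length 3.

bab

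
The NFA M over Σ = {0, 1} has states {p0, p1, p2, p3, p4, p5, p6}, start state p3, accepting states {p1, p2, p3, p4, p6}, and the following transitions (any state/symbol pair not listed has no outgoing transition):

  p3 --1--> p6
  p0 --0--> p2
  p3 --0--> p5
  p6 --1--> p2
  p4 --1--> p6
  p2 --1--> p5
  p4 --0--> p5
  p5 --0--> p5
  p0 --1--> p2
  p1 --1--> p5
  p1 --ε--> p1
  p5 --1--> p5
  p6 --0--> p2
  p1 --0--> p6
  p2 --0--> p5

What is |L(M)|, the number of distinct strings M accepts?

4

The useful subgraph on states {p2, p3, p6} is acyclic, so L(M) is finite; the longest accepting path visits 3 useful states, giving maximum string length 2.
Counting accepting paths from p3 by length: 1 of length 0, 1 of length 1, 2 of length 2. Total 4.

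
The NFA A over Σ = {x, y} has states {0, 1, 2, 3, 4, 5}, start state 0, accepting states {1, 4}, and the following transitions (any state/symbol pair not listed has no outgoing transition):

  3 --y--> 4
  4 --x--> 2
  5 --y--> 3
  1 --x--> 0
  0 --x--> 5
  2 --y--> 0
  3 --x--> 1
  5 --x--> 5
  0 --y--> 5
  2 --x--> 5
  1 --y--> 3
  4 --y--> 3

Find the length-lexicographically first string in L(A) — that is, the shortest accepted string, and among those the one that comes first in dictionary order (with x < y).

A breadth-first search from 0 reaches an accepting state first via the path 0 → 5 → 3 → 1 on input xyx.
No string of length < 3 is accepted (BFS exhausts all shorter strings without reaching an accepting state), and xyx is the lexicographically least accepting string of length 3.

xyx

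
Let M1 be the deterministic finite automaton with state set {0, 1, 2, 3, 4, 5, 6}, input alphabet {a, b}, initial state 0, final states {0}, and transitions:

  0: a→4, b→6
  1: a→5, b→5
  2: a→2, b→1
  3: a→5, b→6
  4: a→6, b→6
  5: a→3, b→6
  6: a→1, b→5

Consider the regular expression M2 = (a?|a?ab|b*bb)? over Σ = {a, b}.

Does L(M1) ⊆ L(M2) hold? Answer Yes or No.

Yes

Converting the expression M2 to a DFA (subset construction, then merging equivalent states) gives the minimal DFA with states {r0, r1, r2, r3, r4, r5, r6}, start state r0, accepting states {r0, r1, r4, r6} and transitions r0: a→r1, b→r2; r1: a→r3, b→r4; r2: a→r5, b→r6; r3: a→r5, b→r4; r4: a→r5, b→r5; r5: a→r5, b→r5; r6: a→r5, b→r6.
Exploring the product automaton M1 × M2 from the start pair (0, r0), following both machines on each input symbol, reaches 12 state pairs: (0, r0), (4, r1), (6, r2), (6, r3), (6, r4), (1, r5), (5, r6), (5, r4), (5, r5), (3, r5), (6, r6), (6, r5).
M1 accepts in {0} and M2 accepts in {r0, r1, r4, r6}. The reachable pairs whose M1-component is accepting are (0, r0); in each of them the M2-component is accepting too, so the product for L(M1) \ L(M2) (M1-component accepting, M2-component rejecting) has no reachable accepting pair and the difference is empty.
Hence every string in L(M1) is also in L(M2).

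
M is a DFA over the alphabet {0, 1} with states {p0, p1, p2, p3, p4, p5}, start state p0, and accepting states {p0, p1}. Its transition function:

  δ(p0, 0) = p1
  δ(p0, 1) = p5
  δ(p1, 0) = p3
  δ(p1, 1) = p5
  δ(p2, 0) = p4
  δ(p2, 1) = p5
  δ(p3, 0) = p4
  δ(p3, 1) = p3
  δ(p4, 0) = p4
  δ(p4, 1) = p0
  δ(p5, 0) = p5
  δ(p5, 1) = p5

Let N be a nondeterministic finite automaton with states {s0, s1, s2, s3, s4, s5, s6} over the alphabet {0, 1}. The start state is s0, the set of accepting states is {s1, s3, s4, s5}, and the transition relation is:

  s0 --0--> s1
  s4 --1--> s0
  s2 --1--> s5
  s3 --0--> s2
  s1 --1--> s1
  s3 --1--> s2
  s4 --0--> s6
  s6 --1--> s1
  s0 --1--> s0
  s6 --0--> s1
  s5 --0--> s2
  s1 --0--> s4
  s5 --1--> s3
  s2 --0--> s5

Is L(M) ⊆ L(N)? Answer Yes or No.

The empty string ε is in L(M) but not in L(N).
So L(M) ⊄ L(N).

No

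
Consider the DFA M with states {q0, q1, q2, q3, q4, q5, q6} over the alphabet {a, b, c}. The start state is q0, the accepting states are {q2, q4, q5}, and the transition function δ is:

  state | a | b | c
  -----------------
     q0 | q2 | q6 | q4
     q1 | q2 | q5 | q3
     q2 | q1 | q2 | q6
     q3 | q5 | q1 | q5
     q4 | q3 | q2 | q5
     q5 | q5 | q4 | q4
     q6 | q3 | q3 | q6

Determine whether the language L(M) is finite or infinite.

infinite

State q2 is reachable from the start and can reach an accepting state, and it lies on the cycle q2 → q1 → q2.
Traversing that cycle any number of times yields accepted strings of unbounded length, so the language is infinite.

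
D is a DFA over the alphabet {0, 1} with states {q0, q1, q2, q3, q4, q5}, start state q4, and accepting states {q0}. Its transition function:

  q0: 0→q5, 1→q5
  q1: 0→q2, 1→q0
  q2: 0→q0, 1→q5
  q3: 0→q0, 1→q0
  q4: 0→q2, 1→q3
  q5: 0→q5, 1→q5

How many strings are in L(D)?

3

The useful subgraph on states {q0, q2, q3, q4} is acyclic, so L(D) is finite; the longest accepting path visits 3 useful states, giving maximum string length 2.
Counting accepting paths from q4 by length: 3 of length 2. Total 3.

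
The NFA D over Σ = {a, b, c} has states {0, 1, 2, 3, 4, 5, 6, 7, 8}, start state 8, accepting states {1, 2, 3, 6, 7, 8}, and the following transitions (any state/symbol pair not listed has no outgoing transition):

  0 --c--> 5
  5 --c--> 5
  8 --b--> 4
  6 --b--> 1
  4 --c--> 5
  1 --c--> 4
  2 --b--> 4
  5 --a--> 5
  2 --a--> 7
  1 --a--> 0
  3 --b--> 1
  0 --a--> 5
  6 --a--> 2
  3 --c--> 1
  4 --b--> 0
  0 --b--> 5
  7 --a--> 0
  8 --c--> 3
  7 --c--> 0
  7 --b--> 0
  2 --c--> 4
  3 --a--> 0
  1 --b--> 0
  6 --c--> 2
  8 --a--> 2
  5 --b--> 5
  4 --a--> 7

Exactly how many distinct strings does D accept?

The useful subgraph on states {1, 2, 3, 4, 7, 8} is acyclic, so L(D) is finite; the longest accepting path visits 5 useful states, giving maximum string length 4.
Counting accepting paths from 8 by length: 1 of length 0, 2 of length 1, 4 of length 2, 2 of length 3, 2 of length 4. Total 11.

11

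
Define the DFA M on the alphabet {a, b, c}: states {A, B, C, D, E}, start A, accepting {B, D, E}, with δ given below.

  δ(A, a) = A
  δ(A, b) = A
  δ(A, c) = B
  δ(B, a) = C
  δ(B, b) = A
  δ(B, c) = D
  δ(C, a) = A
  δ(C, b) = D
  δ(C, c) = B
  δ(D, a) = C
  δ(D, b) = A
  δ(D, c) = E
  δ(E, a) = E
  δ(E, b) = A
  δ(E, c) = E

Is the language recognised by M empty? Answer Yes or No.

No

The string c is accepted: the run A → B ends in the accepting state B.
Since at least one string is accepted, L(M) is not empty.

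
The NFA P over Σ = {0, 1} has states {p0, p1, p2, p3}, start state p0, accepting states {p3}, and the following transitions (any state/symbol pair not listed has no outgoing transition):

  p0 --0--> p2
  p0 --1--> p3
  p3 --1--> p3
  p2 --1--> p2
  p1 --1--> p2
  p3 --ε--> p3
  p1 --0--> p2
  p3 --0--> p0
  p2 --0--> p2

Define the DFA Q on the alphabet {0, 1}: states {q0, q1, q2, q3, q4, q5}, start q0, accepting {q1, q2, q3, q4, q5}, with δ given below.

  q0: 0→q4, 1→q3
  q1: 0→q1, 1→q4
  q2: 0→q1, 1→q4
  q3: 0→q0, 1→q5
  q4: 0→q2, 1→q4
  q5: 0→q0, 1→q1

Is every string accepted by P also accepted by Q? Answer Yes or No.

Exploring the product automaton P × Q from the start pair (p0, q0), following both machines on each input symbol, reaches 10 state pairs: (p0, q0), (p2, q4), (p3, q3), (p2, q2), (p3, q5), (p2, q1), (p3, q1), (p0, q1), (p3, q4), (p0, q2).
P accepts in {p3} and Q accepts in {q1, q2, q3, q4, q5}. The reachable pairs whose P-component is accepting are (p3, q3), (p3, q5), (p3, q1), (p3, q4); in each of them the Q-component is accepting too, so the product for L(P) \ L(Q) (P-component accepting, Q-component rejecting) has no reachable accepting pair and the difference is empty.
Hence every string in L(P) is also in L(Q).

Yes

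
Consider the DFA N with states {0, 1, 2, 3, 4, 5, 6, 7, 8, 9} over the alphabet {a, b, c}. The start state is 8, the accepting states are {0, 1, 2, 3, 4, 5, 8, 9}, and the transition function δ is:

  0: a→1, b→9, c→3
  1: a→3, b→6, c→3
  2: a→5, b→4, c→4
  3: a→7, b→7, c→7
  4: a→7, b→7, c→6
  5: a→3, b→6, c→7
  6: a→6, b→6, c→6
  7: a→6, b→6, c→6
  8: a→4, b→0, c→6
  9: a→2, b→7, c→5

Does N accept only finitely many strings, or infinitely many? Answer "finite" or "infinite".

The useful states (reachable from 8 and able to reach an accepting state) are {0, 1, 2, 3, 4, 5, 8, 9}.
Restricted to these states the transition graph has no cycle, so every accepting path has bounded length and L is finite.

finite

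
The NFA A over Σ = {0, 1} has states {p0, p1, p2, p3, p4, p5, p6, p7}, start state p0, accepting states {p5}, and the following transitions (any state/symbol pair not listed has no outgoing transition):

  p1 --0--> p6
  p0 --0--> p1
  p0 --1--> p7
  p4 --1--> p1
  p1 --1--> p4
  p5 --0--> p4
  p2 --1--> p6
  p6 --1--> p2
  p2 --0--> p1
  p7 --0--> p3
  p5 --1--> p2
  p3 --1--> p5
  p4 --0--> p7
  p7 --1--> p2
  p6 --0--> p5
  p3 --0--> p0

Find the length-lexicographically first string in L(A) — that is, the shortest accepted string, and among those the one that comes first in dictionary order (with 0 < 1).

000

A breadth-first search from p0 reaches an accepting state first via the path p0 → p1 → p6 → p5 on input 000.
No string of length < 3 is accepted (BFS exhausts all shorter strings without reaching an accepting state), and 000 is the lexicographically least accepting string of length 3.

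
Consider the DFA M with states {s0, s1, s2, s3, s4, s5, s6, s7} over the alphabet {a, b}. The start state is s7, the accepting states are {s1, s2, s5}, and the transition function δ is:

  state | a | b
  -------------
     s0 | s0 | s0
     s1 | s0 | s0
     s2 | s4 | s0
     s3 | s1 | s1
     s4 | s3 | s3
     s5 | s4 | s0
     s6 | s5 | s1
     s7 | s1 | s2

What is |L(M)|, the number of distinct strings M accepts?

6

The useful subgraph on states {s1, s2, s3, s4, s7} is acyclic, so L(M) is finite; the longest accepting path visits 5 useful states, giving maximum string length 4.
Counting accepting paths from s7 by length: 2 of length 1, 4 of length 4. Total 6.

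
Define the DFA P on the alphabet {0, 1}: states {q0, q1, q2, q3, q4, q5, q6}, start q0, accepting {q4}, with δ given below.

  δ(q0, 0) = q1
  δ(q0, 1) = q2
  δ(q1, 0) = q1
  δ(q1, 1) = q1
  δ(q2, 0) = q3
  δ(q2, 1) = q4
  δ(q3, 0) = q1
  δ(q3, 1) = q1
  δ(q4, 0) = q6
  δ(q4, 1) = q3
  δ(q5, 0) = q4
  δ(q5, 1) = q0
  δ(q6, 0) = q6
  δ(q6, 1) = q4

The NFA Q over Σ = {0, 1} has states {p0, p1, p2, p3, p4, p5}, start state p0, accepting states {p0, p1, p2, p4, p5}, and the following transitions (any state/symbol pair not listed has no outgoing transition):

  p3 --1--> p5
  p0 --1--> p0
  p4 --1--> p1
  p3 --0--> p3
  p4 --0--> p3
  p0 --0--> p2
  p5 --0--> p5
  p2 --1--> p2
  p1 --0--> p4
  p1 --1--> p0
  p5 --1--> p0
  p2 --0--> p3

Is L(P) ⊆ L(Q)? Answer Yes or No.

Yes

Exploring the product automaton P × Q from the start pair (q0, p0), following both machines on each input symbol, reaches 14 state pairs: (q0, p0), (q1, p2), (q2, p0), (q1, p3), (q3, p2), (q4, p0), (q1, p5), (q6, p2), (q3, p0), (q1, p0), (q6, p3), (q4, p2), (q4, p5), (q6, p5).
P accepts in {q4} and Q accepts in {p0, p1, p2, p4, p5}. The reachable pairs whose P-component is accepting are (q4, p0), (q4, p2), (q4, p5); in each of them the Q-component is accepting too, so the product for L(P) \ L(Q) (P-component accepting, Q-component rejecting) has no reachable accepting pair and the difference is empty.
Hence every string in L(P) is also in L(Q).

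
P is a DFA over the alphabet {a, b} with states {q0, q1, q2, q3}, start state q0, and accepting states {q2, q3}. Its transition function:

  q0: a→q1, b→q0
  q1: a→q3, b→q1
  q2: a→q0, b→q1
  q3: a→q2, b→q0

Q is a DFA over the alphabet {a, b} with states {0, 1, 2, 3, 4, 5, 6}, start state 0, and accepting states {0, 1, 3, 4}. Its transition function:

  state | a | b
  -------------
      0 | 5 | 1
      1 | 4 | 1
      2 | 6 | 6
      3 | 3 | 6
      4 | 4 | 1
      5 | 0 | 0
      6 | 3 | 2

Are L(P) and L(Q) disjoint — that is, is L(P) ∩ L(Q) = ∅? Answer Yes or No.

The string aa is accepted by both P and Q.
Hence L(P) ∩ L(Q) ≠ ∅.

No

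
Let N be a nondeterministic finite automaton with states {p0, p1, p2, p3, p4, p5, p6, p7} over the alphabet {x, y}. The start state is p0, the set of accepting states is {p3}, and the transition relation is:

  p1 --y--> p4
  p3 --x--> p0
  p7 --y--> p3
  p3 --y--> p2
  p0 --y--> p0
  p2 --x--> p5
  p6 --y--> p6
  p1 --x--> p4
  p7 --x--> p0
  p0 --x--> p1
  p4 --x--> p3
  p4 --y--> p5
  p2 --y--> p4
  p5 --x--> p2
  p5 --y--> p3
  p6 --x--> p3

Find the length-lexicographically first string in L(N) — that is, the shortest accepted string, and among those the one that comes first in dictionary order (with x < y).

xxx

A breadth-first search from p0 reaches an accepting state first via the path p0 → p1 → p4 → p3 on input xxx.
No string of length < 3 is accepted (BFS exhausts all shorter strings without reaching an accepting state), and xxx is the lexicographically least accepting string of length 3.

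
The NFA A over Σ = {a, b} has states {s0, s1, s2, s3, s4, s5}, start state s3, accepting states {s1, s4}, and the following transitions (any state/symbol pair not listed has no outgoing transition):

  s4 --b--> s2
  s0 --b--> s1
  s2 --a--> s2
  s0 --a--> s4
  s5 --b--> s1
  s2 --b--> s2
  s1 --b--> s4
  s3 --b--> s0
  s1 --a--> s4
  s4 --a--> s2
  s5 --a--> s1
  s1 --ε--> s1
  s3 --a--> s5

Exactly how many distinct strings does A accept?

The useful subgraph on states {s0, s1, s3, s4, s5} is acyclic, so L(A) is finite; the longest accepting path visits 4 useful states, giving maximum string length 3.
Counting accepting paths from s3 by length: 4 of length 2, 6 of length 3. Total 10.

10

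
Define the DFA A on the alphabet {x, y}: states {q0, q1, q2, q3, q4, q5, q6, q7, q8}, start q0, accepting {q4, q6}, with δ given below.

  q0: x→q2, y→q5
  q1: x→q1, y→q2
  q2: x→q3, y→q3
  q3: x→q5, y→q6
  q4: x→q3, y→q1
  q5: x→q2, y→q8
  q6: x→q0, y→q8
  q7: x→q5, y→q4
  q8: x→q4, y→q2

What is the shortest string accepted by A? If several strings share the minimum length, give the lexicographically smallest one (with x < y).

xxy

A breadth-first search from q0 reaches an accepting state first via the path q0 → q2 → q3 → q6 on input xxy.
No string of length < 3 is accepted (BFS exhausts all shorter strings without reaching an accepting state), and xxy is the lexicographically least accepting string of length 3.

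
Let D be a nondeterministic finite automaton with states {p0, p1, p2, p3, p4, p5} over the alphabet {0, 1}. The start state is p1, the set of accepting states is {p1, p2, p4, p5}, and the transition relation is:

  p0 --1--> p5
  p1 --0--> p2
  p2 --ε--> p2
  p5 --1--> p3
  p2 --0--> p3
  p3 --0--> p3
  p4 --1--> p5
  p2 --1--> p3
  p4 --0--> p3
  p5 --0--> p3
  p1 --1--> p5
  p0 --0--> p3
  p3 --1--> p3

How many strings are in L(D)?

3

The useful subgraph on states {p1, p2, p5} is acyclic, so L(D) is finite; the longest accepting path visits 2 useful states, giving maximum string length 1.
Counting accepting paths from p1 by length: 1 of length 0, 2 of length 1. Total 3.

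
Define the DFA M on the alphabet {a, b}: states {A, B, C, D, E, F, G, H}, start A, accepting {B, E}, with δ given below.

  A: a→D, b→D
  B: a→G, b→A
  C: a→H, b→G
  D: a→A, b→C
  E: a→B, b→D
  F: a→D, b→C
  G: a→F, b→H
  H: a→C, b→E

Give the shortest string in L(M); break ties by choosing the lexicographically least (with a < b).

abab

A breadth-first search from A reaches an accepting state first via the path A → D → C → H → E on input abab.
No string of length < 4 is accepted (BFS exhausts all shorter strings without reaching an accepting state), and abab is the lexicographically least accepting string of length 4.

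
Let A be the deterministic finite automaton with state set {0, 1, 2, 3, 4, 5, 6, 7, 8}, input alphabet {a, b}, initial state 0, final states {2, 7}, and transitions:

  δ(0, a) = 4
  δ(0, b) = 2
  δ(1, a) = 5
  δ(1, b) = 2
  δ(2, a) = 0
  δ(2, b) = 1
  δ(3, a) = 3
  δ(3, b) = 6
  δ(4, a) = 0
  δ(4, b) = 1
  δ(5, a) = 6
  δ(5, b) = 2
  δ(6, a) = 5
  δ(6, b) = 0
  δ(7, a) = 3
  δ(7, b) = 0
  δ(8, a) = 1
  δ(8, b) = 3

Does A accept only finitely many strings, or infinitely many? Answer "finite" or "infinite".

State 0 is reachable from the start and can reach an accepting state, and it lies on the cycle 0 → 2 → 0.
Traversing that cycle any number of times yields accepted strings of unbounded length, so the language is infinite.

infinite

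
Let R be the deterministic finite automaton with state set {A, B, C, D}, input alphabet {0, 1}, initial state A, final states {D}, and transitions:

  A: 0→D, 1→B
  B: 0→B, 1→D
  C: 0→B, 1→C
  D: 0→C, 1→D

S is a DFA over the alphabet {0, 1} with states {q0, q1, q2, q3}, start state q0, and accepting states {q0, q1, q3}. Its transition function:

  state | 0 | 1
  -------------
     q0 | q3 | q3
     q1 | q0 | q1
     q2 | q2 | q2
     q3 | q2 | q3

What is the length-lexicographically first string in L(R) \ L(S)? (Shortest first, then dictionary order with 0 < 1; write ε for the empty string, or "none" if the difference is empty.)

101

The string 101 is accepted by R but not by S.
No shorter string lies in the difference, and 101 is the lexicographically first length-3 string in L(R) \ L(S).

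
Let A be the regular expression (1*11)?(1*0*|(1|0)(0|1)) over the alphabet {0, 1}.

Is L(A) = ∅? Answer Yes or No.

No

The empty string ε matches the expression, so it belongs to L(A).
Since L(A) contains at least one string, it is not empty.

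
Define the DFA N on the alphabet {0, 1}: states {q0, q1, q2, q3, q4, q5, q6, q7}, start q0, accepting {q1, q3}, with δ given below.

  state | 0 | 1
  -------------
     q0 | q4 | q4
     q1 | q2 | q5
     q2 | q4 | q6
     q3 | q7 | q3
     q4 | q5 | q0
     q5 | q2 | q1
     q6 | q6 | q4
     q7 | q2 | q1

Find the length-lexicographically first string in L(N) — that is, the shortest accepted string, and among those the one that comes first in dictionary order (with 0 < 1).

A breadth-first search from q0 reaches an accepting state first via the path q0 → q4 → q5 → q1 on input 001.
No string of length < 3 is accepted (BFS exhausts all shorter strings without reaching an accepting state), and 001 is the lexicographically least accepting string of length 3.

001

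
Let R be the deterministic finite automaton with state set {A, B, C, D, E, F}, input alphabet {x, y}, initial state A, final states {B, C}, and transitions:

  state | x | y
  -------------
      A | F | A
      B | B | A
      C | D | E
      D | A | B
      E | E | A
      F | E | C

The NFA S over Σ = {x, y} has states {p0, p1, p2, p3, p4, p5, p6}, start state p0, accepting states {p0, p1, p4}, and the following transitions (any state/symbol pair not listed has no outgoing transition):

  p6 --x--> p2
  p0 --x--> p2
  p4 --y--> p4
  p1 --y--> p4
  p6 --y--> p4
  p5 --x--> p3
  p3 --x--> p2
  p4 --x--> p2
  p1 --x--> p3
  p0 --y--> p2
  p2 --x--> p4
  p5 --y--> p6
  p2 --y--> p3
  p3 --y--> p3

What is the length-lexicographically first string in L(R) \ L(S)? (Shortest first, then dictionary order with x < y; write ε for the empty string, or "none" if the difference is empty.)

xy

The string xy is accepted by R but not by S.
No shorter string lies in the difference, and xy is the lexicographically first length-2 string in L(R) \ L(S).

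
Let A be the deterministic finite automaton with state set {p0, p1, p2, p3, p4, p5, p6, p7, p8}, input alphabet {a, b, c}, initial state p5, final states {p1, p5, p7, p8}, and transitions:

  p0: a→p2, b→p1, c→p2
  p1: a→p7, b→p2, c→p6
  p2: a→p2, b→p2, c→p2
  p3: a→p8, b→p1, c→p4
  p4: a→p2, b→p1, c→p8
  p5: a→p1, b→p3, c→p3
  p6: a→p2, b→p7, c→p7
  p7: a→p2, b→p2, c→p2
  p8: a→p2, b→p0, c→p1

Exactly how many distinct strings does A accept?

The useful subgraph on states {p0, p1, p3, p4, p5, p6, p7, p8} is acyclic, so L(A) is finite; the longest accepting path visits 8 useful states, giving maximum string length 7.
Counting accepting paths from p5 by length: 1 of length 0, 1 of length 1, 5 of length 2, 10 of length 3, 12 of length 4, 14 of length 5, 10 of length 6, 4 of length 7. Total 57.

57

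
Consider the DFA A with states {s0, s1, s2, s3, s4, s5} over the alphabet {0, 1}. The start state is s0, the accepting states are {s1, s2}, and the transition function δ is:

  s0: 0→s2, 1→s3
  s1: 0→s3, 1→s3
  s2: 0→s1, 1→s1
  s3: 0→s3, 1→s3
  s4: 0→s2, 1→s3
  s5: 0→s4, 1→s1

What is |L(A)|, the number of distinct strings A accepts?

The useful subgraph on states {s0, s1, s2} is acyclic, so L(A) is finite; the longest accepting path visits 3 useful states, giving maximum string length 2.
Counting accepting paths from s0 by length: 1 of length 1, 2 of length 2. Total 3.

3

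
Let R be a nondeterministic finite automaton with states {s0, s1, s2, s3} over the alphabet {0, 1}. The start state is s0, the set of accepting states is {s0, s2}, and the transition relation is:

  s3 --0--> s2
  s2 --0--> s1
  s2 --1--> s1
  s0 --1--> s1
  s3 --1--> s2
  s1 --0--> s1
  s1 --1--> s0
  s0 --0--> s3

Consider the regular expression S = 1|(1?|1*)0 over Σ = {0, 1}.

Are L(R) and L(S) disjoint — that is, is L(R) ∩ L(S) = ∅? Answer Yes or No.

Converting the expression S to a DFA (subset construction, then merging equivalent states) gives the minimal DFA with states {r0, r1, r2, r3, r4}, start state r0, accepting states {r1, r2} and transitions r0: 0→r1, 1→r2; r1: 0→r3, 1→r3; r2: 0→r1, 1→r4; r3: 0→r3, 1→r3; r4: 0→r1, 1→r4.
Exploring the product automaton R × S from the start pair (s0, r0), following both machines on each input symbol, reaches 10 state pairs: (s0, r0), (s3, r1), (s1, r2), (s2, r3), (s1, r1), (s0, r4), (s1, r3), (s0, r3), (s1, r4), (s3, r3).
R accepts in {s0, s2} and S accepts in {r1, r2}; no reachable pair has both components accepting, so no string drives both machines to acceptance simultaneously and L(R) ∩ L(S) = ∅.
So no string is accepted by both, and the intersection is empty.

Yes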